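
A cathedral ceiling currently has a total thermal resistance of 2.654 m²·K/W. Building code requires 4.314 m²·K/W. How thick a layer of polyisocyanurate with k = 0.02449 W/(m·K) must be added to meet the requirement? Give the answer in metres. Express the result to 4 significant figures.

ΔR = 4.314 − 2.654 = 1.66 m²·K/W
L = ΔR × k = 1.66 × 0.02449 = 0.040653 m

0.04065 m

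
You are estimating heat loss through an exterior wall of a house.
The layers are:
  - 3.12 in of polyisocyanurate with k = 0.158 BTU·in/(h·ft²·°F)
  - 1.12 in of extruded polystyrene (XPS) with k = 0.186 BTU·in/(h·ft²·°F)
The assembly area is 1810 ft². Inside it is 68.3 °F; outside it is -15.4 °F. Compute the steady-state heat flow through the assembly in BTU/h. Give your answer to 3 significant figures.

3.12/0.158 = 19.75
1.12/0.186 = 6.022
R_total = 19.75 + 6.022 = 25.77 ft²·°F·h/BTU
Q = A·ΔT/R = 1810 × (68.3 − (-15.4)) / 25.77 = 5879 BTU/h

5880 BTU/h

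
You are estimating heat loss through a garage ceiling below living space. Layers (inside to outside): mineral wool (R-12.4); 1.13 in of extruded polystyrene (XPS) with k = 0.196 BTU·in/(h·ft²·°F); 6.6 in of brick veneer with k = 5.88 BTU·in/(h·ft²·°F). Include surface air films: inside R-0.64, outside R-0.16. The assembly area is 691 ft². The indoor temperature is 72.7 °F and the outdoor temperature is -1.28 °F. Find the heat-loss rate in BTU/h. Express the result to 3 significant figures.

1.13/0.196 = 5.765
6.6/5.88 = 1.122
R_total = 0.64 + 12.4 + 5.765 + 1.122 + 0.16 = 20.09 ft²·°F·h/BTU
Q = A·ΔT/R = 691 × (72.7 − (-1.28)) / 20.09 = 2545 BTU/h

2540 BTU/h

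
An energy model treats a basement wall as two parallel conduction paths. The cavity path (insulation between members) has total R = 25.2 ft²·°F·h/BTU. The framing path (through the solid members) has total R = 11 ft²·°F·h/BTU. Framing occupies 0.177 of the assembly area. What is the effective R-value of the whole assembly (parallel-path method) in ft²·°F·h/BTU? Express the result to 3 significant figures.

U_eff = 0.823/25.2 + 0.177/11 = 0.03266 + 0.01609 = 0.04875
R_eff = 1/U_eff = 20.51 ft²·°F·h/BTU

20.5 ft²·°F·h/BTU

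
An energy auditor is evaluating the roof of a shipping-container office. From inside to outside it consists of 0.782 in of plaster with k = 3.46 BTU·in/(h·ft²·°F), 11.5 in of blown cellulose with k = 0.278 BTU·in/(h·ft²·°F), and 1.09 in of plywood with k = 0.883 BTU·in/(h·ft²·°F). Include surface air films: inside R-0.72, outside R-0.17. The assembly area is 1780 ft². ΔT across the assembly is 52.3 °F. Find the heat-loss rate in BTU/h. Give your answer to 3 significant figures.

0.782/3.46 = 0.226
11.5/0.278 = 41.37
1.09/0.883 = 1.234
R_total = 0.72 + 0.226 + 41.37 + 1.234 + 0.17 = 43.72 ft²·°F·h/BTU
Q = A·ΔT/R = 1780 × 52.3 / 43.72 = 2129 BTU/h

2130 BTU/h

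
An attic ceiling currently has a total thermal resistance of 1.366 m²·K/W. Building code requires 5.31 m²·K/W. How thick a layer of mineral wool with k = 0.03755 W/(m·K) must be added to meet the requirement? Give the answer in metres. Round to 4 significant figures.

ΔR = 5.31 − 1.366 = 3.944 m²·K/W
L = ΔR × k = 3.944 × 0.03755 = 0.1481 m

0.1481 m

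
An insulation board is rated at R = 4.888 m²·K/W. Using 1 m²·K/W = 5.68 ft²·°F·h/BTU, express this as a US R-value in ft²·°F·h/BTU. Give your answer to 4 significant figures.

27.76 ft²·°F·h/BTU

R_US = 4.888 × 5.68 = 27.764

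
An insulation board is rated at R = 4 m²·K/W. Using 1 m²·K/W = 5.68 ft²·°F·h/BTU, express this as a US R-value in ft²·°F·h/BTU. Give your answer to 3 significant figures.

R_US = 4 × 5.68 = 22.72

22.7 ft²·°F·h/BTU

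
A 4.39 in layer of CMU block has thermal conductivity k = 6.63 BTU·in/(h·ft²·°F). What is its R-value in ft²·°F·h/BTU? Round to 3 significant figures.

0.662 ft²·°F·h/BTU

R = L/k = 4.39/6.63 = 0.6621 ft²·°F·h/BTU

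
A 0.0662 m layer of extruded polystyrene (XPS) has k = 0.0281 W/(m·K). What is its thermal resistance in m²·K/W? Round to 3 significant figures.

R = L/k = 0.0662/0.0281 = 2.356 m²·K/W

2.36 m²·K/W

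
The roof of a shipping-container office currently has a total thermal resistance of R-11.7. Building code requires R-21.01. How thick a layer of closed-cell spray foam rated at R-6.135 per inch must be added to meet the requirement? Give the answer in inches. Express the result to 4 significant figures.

1.518 in

ΔR = 21.01 − 11.7 = 9.31 ft²·°F·h/BTU
L = ΔR / (R/in) = 9.31/6.135 = 1.5175 in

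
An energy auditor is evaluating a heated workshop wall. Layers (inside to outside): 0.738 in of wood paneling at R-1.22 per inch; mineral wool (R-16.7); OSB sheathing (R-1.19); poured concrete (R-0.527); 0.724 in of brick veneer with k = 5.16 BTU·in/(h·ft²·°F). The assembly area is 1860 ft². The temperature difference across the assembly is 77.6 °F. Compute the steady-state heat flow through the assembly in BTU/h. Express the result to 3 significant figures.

0.738 × 1.22 = 0.9004
0.724/5.16 = 0.1403
R_total = 0.9004 + 16.7 + 1.19 + 0.527 + 0.1403 = 19.46 ft²·°F·h/BTU
Q = A·ΔT/R = 1860 × 77.6 / 19.46 = 7418 BTU/h

7420 BTU/h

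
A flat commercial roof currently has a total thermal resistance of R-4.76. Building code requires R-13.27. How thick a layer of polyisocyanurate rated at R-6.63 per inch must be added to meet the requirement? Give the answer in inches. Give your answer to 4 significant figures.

ΔR = 13.27 − 4.76 = 8.51 ft²·°F·h/BTU
L = ΔR / (R/in) = 8.51/6.63 = 1.2836 in

1.284 in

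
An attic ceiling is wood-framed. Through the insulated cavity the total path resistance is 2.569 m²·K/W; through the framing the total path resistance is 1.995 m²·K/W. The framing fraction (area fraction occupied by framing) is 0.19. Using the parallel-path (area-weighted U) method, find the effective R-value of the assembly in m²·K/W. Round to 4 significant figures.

U_eff = 0.81/2.569 + 0.19/1.995 = 0.3153 + 0.095238 = 0.41054
R_eff = 1/U_eff = 2.4358 m²·K/W

2.436 m²·K/W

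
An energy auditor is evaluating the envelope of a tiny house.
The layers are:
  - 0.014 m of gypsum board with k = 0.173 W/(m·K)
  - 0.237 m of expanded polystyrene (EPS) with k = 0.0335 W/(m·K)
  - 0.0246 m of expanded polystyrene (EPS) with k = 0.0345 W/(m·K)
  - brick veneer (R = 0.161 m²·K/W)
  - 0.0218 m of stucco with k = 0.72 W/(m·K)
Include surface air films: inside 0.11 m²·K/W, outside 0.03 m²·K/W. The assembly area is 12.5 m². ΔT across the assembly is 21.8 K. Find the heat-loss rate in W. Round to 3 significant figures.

0.014/0.173 = 0.08092
0.237/0.0335 = 7.075
0.0246/0.0345 = 0.713
0.0218/0.72 = 0.03028
R_total = 0.11 + 0.08092 + 7.075 + 0.713 + 0.161 + 0.03028 + 0.03 = 8.2 m²·K/W
Q = A·ΔT/R = 12.5 × 21.8 / 8.2 = 33.23 W

33.2 W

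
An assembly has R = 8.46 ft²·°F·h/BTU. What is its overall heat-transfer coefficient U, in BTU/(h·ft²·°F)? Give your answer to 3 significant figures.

U = 1/R = 1/8.46 = 0.1182

0.118 BTU/(h·ft²·°F)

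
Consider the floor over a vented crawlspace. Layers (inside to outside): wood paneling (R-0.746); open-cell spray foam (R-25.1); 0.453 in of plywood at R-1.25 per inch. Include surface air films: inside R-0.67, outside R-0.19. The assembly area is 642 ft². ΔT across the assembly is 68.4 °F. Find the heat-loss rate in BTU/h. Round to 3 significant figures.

1610 BTU/h

0.453 × 1.25 = 0.5663
R_total = 0.67 + 0.746 + 25.1 + 0.5663 + 0.19 = 27.27 ft²·°F·h/BTU
Q = A·ΔT/R = 642 × 68.4 / 27.27 = 1610 BTU/h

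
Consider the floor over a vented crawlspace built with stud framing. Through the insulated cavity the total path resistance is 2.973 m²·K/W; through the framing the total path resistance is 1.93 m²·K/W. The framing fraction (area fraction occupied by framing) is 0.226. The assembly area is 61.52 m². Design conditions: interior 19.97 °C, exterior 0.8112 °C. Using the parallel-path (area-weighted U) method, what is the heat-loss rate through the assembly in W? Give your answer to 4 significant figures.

U_eff = 0.774/2.973 + 0.226/1.93 = 0.26034 + 0.1171 = 0.37744
R_eff = 1/U_eff = 2.6494 m²·K/W
Q = 61.52 × (19.97 − 0.8112) / 2.6494 = 444.87 W

444.9 W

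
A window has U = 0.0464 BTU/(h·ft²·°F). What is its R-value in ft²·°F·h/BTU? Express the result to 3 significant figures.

R = 1/U = 1/0.0464 = 21.55

21.6 ft²·°F·h/BTU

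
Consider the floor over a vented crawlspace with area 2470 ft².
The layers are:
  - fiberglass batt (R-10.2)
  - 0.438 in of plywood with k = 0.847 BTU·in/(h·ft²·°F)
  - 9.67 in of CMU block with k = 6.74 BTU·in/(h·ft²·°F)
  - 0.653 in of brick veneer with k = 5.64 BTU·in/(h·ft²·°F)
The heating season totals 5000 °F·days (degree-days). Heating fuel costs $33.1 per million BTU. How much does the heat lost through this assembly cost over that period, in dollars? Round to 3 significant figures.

0.438/0.847 = 0.5171
9.67/6.74 = 1.435
0.653/5.64 = 0.1158
R_total = 10.2 + 0.5171 + 1.435 + 0.1158 = 12.27 ft²·°F·h/BTU
E = A × HDD × 24 / R = 2470 × 5000 × 24 / 12.27 = 24160000 BTU
Cost = 24160000/10⁶ × 33.1 = $799.7

800 dollars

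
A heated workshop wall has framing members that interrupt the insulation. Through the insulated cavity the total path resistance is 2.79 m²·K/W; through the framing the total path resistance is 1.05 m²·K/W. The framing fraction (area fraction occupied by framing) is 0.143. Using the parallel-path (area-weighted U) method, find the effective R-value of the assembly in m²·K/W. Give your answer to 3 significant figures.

2.26 m²·K/W

U_eff = 0.857/2.79 + 0.143/1.05 = 0.3072 + 0.1362 = 0.4434
R_eff = 1/U_eff = 2.256 m²·K/W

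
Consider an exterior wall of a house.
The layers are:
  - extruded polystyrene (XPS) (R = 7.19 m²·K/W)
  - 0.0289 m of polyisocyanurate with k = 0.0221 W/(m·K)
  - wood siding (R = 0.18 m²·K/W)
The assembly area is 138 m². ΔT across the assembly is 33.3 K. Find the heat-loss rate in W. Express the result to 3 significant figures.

530 W

0.0289/0.0221 = 1.308
R_total = 7.19 + 1.308 + 0.18 = 8.678 m²·K/W
Q = A·ΔT/R = 138 × 33.3 / 8.678 = 529.6 W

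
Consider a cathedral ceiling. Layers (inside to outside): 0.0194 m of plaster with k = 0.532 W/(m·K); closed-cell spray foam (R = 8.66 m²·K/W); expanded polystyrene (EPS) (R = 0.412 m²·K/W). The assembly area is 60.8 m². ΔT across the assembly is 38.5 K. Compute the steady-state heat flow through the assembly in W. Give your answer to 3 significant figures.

257 W

0.0194/0.532 = 0.03647
R_total = 0.03647 + 8.66 + 0.412 = 9.108 m²·K/W
Q = A·ΔT/R = 60.8 × 38.5 / 9.108 = 257 W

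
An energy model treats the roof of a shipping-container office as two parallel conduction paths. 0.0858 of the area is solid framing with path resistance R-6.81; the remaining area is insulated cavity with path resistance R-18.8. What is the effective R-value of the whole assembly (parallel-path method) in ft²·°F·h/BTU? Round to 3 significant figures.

16.3 ft²·°F·h/BTU

U_eff = 0.9142/18.8 + 0.0858/6.81 = 0.04863 + 0.0126 = 0.06123
R_eff = 1/U_eff = 16.33 ft²·°F·h/BTU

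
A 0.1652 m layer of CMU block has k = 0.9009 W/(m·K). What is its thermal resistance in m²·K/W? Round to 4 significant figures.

0.1834 m²·K/W

R = L/k = 0.1652/0.9009 = 0.18337 m²·K/W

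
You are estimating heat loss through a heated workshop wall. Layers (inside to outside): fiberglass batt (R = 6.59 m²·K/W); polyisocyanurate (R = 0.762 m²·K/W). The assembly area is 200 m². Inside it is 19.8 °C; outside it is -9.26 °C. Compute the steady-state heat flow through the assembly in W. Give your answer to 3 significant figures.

791 W

R_total = 6.59 + 0.762 = 7.352 m²·K/W
Q = A·ΔT/R = 200 × (19.8 − (-9.26)) / 7.352 = 790.5 W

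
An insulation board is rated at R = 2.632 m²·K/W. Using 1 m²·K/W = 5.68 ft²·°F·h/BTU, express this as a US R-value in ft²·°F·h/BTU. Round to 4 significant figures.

R_US = 2.632 × 5.68 = 14.95

14.95 ft²·°F·h/BTU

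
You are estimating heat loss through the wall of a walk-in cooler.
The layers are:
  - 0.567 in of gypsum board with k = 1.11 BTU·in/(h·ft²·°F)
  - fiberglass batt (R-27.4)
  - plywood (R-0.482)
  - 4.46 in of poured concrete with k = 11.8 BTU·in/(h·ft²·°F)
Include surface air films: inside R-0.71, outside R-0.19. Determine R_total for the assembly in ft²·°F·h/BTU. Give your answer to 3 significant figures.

29.7 ft²·°F·h/BTU

0.567/1.11 = 0.5108
4.46/11.8 = 0.378
R_total = 0.71 + 0.5108 + 27.4 + 0.482 + 0.378 + 0.19 = 29.67 ft²·°F·h/BTU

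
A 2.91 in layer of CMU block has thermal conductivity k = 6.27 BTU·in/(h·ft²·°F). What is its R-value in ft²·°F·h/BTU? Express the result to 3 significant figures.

R = L/k = 2.91/6.27 = 0.4641 ft²·°F·h/BTU

0.464 ft²·°F·h/BTU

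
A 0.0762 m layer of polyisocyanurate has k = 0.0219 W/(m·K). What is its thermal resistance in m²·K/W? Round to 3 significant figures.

R = L/k = 0.0762/0.0219 = 3.479 m²·K/W

3.48 m²·K/W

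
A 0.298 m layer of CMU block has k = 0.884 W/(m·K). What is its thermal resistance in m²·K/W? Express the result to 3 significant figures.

R = L/k = 0.298/0.884 = 0.3371 m²·K/W

0.337 m²·K/W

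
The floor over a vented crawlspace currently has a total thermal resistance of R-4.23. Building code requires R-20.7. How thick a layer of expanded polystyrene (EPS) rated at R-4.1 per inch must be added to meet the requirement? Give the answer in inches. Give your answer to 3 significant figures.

ΔR = 20.7 − 4.23 = 16.47 ft²·°F·h/BTU
L = ΔR / (R/in) = 16.47/4.1 = 4.017 in

4.02 in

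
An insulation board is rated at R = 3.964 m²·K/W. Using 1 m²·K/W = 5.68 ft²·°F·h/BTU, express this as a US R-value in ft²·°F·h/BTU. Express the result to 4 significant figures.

R_US = 3.964 × 5.68 = 22.516

22.52 ft²·°F·h/BTU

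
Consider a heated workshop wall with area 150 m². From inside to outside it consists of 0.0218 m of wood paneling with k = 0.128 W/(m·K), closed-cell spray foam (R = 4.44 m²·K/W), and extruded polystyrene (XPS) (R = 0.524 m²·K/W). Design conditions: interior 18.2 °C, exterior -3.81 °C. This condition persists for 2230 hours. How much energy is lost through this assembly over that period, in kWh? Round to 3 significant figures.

1430 kWh

0.0218/0.128 = 0.1703
R_total = 0.1703 + 4.44 + 0.524 = 5.134 m²·K/W
Q = 150 × (18.2 − (-3.81)) / 5.134 = 643 W
E = 643 W × 2230 h / 1000 = 1434 kWh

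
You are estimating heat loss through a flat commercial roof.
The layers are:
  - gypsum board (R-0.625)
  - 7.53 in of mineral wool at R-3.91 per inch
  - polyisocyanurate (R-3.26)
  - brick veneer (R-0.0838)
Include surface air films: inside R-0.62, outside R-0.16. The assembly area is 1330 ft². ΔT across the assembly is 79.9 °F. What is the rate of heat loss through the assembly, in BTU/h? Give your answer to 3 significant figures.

3110 BTU/h

7.53 × 3.91 = 29.44
R_total = 0.62 + 0.625 + 29.44 + 3.26 + 0.0838 + 0.16 = 34.19 ft²·°F·h/BTU
Q = A·ΔT/R = 1330 × 79.9 / 34.19 = 3108 BTU/h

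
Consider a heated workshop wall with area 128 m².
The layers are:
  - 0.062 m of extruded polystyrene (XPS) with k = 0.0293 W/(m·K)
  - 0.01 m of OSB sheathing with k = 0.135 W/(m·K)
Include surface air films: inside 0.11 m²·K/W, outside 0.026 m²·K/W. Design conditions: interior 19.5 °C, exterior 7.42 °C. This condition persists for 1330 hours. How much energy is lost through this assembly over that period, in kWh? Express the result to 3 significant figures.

0.062/0.0293 = 2.116
0.01/0.135 = 0.07407
R_total = 0.11 + 2.116 + 0.07407 + 0.026 = 2.326 m²·K/W
Q = 128 × (19.5 − 7.42) / 2.326 = 664.7 W
E = 664.7 W × 1330 h / 1000 = 884.1 kWh

884 kWh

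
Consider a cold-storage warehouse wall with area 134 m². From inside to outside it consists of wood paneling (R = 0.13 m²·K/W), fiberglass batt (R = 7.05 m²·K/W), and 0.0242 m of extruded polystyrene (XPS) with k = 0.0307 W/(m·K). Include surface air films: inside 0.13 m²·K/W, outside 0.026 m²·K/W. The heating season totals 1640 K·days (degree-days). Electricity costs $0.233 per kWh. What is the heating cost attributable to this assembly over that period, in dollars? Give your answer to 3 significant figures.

0.0242/0.0307 = 0.7883
R_total = 0.13 + 0.13 + 7.05 + 0.7883 + 0.026 = 8.124 m²·K/W
E = A × HDD × 24 / R / 1000 = 134 × 1640 × 24 / 8.124 / 1000 = 649.2 kWh
Cost = 649.2 × 0.233 = $151.3

151 dollars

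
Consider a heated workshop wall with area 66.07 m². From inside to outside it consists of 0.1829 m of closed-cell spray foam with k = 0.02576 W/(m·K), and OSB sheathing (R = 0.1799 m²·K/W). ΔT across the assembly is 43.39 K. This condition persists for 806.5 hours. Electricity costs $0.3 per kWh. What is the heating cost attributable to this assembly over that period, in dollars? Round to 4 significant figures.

95.28 dollars

0.1829/0.02576 = 7.1002
R_total = 7.1002 + 0.1799 = 7.2801 m²·K/W
Q = 66.07 × 43.39 / 7.2801 = 393.79 W
E = 393.79 W × 806.5 h / 1000 = 317.59 kWh
Cost = 317.59 × 0.3 = $95.276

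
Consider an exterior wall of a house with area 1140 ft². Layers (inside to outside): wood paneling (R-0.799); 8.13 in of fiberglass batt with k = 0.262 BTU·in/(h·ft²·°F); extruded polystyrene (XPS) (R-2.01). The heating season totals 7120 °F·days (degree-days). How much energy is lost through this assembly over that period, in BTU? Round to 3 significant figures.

5760000 BTU

8.13/0.262 = 31.03
R_total = 0.799 + 31.03 + 2.01 = 33.84 ft²·°F·h/BTU
E = A × HDD × 24 / R = 1140 × 7120 × 24 / 33.84 = 5757000 BTU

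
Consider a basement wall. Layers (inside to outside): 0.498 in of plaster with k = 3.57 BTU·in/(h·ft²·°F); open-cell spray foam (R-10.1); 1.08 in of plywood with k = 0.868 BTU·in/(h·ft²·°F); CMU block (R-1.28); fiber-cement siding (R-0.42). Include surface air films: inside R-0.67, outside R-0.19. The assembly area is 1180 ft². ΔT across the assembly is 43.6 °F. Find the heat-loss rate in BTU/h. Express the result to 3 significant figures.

3660 BTU/h

0.498/3.57 = 0.1395
1.08/0.868 = 1.244
R_total = 0.67 + 0.1395 + 10.1 + 1.244 + 1.28 + 0.42 + 0.19 = 14.04 ft²·°F·h/BTU
Q = A·ΔT/R = 1180 × 43.6 / 14.04 = 3663 BTU/h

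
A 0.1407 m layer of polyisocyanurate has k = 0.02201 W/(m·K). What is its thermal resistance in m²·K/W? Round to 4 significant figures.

R = L/k = 0.1407/0.02201 = 6.3925 m²·K/W

6.393 m²·K/W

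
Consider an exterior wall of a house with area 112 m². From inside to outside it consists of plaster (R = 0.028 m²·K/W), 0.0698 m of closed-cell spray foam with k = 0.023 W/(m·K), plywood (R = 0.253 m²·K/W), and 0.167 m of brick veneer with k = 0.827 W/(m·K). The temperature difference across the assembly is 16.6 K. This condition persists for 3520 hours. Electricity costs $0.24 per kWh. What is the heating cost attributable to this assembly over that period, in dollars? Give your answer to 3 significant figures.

0.0698/0.023 = 3.035
0.167/0.827 = 0.2019
R_total = 0.028 + 3.035 + 0.253 + 0.2019 = 3.518 m²·K/W
Q = 112 × 16.6 / 3.518 = 528.5 W
E = 528.5 W × 3520 h / 1000 = 1860 kWh
Cost = 1860 × 0.24 = $446.5

446 dollars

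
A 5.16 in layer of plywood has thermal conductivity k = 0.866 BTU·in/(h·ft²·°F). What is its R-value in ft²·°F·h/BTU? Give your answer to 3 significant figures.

5.96 ft²·°F·h/BTU

R = L/k = 5.16/0.866 = 5.958 ft²·°F·h/BTU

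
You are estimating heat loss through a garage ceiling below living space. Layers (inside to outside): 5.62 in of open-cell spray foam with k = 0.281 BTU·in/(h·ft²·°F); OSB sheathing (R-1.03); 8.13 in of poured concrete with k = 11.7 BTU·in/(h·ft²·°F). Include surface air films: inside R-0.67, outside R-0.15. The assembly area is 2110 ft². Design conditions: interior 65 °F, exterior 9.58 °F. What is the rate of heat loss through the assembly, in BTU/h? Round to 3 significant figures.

5190 BTU/h

5.62/0.281 = 20
8.13/11.7 = 0.6949
R_total = 0.67 + 20 + 1.03 + 0.6949 + 0.15 = 22.54 ft²·°F·h/BTU
Q = A·ΔT/R = 2110 × (65 − 9.58) / 22.54 = 5187 BTU/h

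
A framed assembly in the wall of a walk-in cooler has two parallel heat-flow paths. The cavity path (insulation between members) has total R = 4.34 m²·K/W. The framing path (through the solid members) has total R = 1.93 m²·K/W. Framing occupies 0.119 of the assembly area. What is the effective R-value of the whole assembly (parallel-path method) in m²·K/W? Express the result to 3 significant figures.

3.78 m²·K/W

U_eff = 0.881/4.34 + 0.119/1.93 = 0.203 + 0.06166 = 0.2647
R_eff = 1/U_eff = 3.779 m²·K/W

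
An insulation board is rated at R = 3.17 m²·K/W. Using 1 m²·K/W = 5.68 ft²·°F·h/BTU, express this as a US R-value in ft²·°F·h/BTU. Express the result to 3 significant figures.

18.0 ft²·°F·h/BTU

R_US = 3.17 × 5.68 = 18.01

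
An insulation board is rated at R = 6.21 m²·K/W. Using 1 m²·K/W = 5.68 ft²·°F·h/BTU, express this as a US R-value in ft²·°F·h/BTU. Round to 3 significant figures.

R_US = 6.21 × 5.68 = 35.27

35.3 ft²·°F·h/BTU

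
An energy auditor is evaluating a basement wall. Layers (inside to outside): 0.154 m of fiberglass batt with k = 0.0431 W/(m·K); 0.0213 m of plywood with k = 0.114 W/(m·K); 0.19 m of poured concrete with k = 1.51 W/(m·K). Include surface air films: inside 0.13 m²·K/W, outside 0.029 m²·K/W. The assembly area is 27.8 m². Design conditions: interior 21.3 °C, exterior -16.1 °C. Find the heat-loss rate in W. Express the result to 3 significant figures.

257 W

0.154/0.0431 = 3.573
0.0213/0.114 = 0.1868
0.19/1.51 = 0.1258
R_total = 0.13 + 3.573 + 0.1868 + 0.1258 + 0.029 = 4.045 m²·K/W
Q = A·ΔT/R = 27.8 × (21.3 − (-16.1)) / 4.045 = 257.1 W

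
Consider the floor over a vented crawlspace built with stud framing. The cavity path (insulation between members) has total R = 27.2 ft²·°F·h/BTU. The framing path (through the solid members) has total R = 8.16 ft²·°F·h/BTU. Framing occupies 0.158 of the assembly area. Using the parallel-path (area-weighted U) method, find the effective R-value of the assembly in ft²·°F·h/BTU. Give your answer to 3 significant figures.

19.9 ft²·°F·h/BTU

U_eff = 0.842/27.2 + 0.158/8.16 = 0.03096 + 0.01936 = 0.05032
R_eff = 1/U_eff = 19.87 ft²·°F·h/BTU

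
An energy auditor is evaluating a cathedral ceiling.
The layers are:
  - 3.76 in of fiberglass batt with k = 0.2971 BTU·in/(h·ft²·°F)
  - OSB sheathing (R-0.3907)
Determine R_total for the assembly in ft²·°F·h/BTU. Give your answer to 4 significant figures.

13.05 ft²·°F·h/BTU

3.76/0.2971 = 12.656
R_total = 12.656 + 0.3907 = 13.046 ft²·°F·h/BTU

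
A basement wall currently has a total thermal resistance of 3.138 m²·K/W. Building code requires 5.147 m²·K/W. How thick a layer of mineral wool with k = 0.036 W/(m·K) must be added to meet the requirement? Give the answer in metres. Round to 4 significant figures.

0.07232 m

ΔR = 5.147 − 3.138 = 2.009 m²·K/W
L = ΔR × k = 2.009 × 0.036 = 0.072324 m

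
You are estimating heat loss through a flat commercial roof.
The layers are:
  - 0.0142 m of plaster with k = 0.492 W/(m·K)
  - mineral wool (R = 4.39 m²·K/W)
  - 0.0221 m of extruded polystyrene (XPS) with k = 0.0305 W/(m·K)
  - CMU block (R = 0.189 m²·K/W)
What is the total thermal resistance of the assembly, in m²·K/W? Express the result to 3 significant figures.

0.0142/0.492 = 0.02886
0.0221/0.0305 = 0.7246
R_total = 0.02886 + 4.39 + 0.7246 + 0.189 = 5.332 m²·K/W

5.33 m²·K/W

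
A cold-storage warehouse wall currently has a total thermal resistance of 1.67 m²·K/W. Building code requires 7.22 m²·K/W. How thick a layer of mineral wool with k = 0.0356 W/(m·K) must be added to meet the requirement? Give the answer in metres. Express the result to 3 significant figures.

ΔR = 7.22 − 1.67 = 5.55 m²·K/W
L = ΔR × k = 5.55 × 0.0356 = 0.1976 m

0.198 m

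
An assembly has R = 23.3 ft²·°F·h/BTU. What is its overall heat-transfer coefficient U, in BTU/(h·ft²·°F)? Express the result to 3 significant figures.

0.0429 BTU/(h·ft²·°F)

U = 1/R = 1/23.3 = 0.04292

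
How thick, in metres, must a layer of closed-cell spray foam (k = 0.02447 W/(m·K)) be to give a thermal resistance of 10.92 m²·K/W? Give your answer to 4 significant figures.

L = R·k = 10.92 × 0.02447 = 0.26721 m

0.2672 m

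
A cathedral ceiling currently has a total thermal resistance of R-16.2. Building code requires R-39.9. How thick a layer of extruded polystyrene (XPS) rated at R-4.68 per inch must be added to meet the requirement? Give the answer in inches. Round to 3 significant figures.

ΔR = 39.9 − 16.2 = 23.7 ft²·°F·h/BTU
L = ΔR / (R/in) = 23.7/4.68 = 5.064 in

5.06 in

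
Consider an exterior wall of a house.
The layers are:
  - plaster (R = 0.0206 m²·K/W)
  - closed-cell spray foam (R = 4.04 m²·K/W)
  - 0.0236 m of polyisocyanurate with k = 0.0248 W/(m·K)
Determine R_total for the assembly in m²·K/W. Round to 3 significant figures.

5.01 m²·K/W

0.0236/0.0248 = 0.9516
R_total = 0.0206 + 4.04 + 0.9516 = 5.012 m²·K/W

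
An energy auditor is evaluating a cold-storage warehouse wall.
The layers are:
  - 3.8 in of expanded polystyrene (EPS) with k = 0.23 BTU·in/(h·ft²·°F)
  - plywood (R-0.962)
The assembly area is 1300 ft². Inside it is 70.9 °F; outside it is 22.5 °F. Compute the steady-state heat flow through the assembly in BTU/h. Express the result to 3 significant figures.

3.8/0.23 = 16.52
R_total = 16.52 + 0.962 = 17.48 ft²·°F·h/BTU
Q = A·ΔT/R = 1300 × (70.9 − 22.5) / 17.48 = 3599 BTU/h

3600 BTU/h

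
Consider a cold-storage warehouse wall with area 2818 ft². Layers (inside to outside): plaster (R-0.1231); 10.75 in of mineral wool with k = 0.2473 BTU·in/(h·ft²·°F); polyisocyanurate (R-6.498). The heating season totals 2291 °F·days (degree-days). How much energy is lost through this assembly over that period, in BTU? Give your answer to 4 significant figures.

3093000 BTU

10.75/0.2473 = 43.469
R_total = 0.1231 + 43.469 + 6.498 = 50.091 ft²·°F·h/BTU
E = A × HDD × 24 / R = 2818 × 2291 × 24 / 50.091 = 3093300 BTU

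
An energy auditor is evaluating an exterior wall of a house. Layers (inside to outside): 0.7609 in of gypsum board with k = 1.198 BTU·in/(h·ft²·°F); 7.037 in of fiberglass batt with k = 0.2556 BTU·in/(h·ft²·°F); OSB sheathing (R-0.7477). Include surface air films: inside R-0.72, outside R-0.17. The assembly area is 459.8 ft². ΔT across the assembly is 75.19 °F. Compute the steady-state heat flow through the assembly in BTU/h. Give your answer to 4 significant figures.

1160 BTU/h

0.7609/1.198 = 0.63514
7.037/0.2556 = 27.531
R_total = 0.72 + 0.63514 + 27.531 + 0.7477 + 0.17 = 29.804 ft²·°F·h/BTU
Q = A·ΔT/R = 459.8 × 75.19 / 29.804 = 1160 BTU/h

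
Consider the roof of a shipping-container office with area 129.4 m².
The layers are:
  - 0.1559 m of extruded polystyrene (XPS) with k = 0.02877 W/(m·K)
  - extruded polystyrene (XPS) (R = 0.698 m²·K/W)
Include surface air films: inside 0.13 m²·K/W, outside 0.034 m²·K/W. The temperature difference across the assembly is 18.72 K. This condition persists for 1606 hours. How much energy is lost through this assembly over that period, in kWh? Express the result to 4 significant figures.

0.1559/0.02877 = 5.4188
R_total = 0.13 + 5.4188 + 0.698 + 0.034 = 6.2808 m²·K/W
Q = 129.4 × 18.72 / 6.2808 = 385.68 W
E = 385.68 W × 1606 h / 1000 = 619.4 kWh

619.4 kWh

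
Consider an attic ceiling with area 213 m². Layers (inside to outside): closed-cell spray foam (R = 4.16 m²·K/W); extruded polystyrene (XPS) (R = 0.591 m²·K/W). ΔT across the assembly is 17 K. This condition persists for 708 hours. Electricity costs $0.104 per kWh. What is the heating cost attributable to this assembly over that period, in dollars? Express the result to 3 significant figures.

56.1 dollars

R_total = 4.16 + 0.591 = 4.751 m²·K/W
Q = 213 × 17 / 4.751 = 762.2 W
E = 762.2 W × 708 h / 1000 = 539.6 kWh
Cost = 539.6 × 0.104 = $56.12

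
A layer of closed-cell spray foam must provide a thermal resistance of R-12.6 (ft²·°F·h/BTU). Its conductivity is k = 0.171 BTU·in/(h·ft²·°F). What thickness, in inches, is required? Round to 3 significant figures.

2.15 in

L = R × k = 12.6 × 0.171 = 2.155 in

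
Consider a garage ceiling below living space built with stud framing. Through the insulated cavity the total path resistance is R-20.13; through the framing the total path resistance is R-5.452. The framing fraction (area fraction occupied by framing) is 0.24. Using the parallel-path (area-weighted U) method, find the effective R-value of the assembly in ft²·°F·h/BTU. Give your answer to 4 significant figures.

12.23 ft²·°F·h/BTU

U_eff = 0.76/20.13 + 0.24/5.452 = 0.037755 + 0.044021 = 0.081775
R_eff = 1/U_eff = 12.229 ft²·°F·h/BTU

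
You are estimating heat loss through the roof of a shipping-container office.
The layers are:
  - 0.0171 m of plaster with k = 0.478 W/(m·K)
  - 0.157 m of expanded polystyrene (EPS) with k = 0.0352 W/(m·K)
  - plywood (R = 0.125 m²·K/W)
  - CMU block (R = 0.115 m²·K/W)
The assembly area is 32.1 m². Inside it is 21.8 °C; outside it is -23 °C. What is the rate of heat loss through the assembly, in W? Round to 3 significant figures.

0.0171/0.478 = 0.03577
0.157/0.0352 = 4.46
R_total = 0.03577 + 4.46 + 0.125 + 0.115 = 4.736 m²·K/W
Q = A·ΔT/R = 32.1 × (21.8 − (-23)) / 4.736 = 303.6 W

304 W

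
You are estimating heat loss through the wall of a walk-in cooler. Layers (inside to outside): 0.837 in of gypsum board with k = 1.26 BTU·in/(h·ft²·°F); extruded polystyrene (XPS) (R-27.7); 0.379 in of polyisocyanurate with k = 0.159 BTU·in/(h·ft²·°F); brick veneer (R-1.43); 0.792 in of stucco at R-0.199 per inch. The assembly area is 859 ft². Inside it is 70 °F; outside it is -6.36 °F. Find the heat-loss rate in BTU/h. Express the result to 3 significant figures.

0.837/1.26 = 0.6643
0.379/0.159 = 2.384
0.792 × 0.199 = 0.1576
R_total = 0.6643 + 27.7 + 2.384 + 1.43 + 0.1576 = 32.34 ft²·°F·h/BTU
Q = A·ΔT/R = 859 × (70 − (-6.36)) / 32.34 = 2029 BTU/h

2030 BTU/h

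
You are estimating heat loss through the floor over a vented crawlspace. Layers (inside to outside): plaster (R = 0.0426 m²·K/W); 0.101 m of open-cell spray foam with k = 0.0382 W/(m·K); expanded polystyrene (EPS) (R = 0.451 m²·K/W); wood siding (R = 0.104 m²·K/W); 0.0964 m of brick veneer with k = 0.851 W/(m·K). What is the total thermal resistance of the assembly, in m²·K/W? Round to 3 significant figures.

0.101/0.0382 = 2.644
0.0964/0.851 = 0.1133
R_total = 0.0426 + 2.644 + 0.451 + 0.104 + 0.1133 = 3.355 m²·K/W

3.35 m²·K/W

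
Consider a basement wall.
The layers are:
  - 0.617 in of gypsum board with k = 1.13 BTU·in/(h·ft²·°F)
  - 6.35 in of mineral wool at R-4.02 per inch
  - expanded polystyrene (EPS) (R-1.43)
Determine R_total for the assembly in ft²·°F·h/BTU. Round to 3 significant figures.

0.617/1.13 = 0.546
6.35 × 4.02 = 25.53
R_total = 0.546 + 25.53 + 1.43 = 27.5 ft²·°F·h/BTU

27.5 ft²·°F·h/BTU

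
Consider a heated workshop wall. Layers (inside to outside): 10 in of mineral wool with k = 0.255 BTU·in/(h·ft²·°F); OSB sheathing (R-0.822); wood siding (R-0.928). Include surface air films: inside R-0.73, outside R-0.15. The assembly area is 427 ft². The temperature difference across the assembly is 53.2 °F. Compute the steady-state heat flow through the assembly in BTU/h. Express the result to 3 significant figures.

10/0.255 = 39.22
R_total = 0.73 + 39.22 + 0.822 + 0.928 + 0.15 = 41.85 ft²·°F·h/BTU
Q = A·ΔT/R = 427 × 53.2 / 41.85 = 542.9 BTU/h

543 BTU/h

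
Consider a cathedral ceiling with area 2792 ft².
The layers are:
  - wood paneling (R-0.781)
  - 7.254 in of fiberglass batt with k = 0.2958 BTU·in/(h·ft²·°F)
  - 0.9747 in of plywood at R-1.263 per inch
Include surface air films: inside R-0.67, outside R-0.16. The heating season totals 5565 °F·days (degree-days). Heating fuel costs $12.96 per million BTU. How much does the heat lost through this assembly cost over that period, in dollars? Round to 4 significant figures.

7.254/0.2958 = 24.523
0.9747 × 1.263 = 1.231
R_total = 0.67 + 0.781 + 24.523 + 1.231 + 0.16 = 27.365 ft²·°F·h/BTU
E = A × HDD × 24 / R = 2792 × 5565 × 24 / 27.365 = 13627000 BTU
Cost = 13627000/10⁶ × 12.96 = $176.6

176.6 dollars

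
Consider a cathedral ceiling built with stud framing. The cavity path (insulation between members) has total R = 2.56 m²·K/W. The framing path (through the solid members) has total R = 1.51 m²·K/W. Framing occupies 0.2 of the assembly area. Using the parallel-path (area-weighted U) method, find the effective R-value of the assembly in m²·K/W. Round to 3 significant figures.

2.25 m²·K/W

U_eff = 0.8/2.56 + 0.2/1.51 = 0.3125 + 0.1325 = 0.445
R_eff = 1/U_eff = 2.247 m²·K/W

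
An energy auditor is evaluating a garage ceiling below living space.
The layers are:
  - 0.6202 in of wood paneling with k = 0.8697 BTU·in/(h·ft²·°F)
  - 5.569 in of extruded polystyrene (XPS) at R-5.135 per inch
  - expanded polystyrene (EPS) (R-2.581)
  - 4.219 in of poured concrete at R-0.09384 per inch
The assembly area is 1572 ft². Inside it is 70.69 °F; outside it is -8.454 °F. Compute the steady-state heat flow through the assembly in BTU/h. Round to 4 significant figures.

0.6202/0.8697 = 0.71312
5.569 × 5.135 = 28.597
4.219 × 0.09384 = 0.39591
R_total = 0.71312 + 28.597 + 2.581 + 0.39591 = 32.287 ft²·°F·h/BTU
Q = A·ΔT/R = 1572 × (70.69 − (-8.454)) / 32.287 = 3853.4 BTU/h

3853 BTU/h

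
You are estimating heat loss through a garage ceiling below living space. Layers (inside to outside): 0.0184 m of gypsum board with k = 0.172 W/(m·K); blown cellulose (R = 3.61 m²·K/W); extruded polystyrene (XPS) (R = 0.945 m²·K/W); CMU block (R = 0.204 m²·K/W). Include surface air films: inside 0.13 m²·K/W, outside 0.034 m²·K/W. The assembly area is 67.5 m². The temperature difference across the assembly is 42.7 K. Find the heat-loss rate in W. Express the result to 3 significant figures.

573 W

0.0184/0.172 = 0.107
R_total = 0.13 + 0.107 + 3.61 + 0.945 + 0.204 + 0.034 = 5.03 m²·K/W
Q = A·ΔT/R = 67.5 × 42.7 / 5.03 = 573 W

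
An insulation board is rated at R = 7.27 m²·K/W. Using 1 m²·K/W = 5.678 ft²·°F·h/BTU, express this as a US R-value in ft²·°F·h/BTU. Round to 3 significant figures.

41.3 ft²·°F·h/BTU

R_US = 7.27 × 5.678 = 41.28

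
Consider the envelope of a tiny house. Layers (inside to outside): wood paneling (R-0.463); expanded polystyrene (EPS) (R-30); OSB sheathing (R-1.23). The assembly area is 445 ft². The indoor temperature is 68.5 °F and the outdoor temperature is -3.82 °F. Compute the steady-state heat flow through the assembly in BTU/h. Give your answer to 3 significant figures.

R_total = 0.463 + 30 + 1.23 = 31.69 ft²·°F·h/BTU
Q = A·ΔT/R = 445 × (68.5 − (-3.82)) / 31.69 = 1015 BTU/h

1020 BTU/h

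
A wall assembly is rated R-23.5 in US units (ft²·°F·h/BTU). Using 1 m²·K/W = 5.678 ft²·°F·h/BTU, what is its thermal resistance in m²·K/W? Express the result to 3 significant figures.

R_SI = 23.5/5.678 = 4.139

4.14 m²·K/W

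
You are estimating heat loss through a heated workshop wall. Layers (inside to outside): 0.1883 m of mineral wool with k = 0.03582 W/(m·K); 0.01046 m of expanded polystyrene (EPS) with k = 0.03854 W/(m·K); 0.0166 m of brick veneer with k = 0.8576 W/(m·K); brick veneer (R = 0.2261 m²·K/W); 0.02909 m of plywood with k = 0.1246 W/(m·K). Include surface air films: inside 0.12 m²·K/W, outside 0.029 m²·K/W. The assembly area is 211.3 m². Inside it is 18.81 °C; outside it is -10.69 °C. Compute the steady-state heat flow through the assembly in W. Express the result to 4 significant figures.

0.1883/0.03582 = 5.2568
0.01046/0.03854 = 0.27141
0.0166/0.8576 = 0.019356
0.02909/0.1246 = 0.23347
R_total = 0.12 + 5.2568 + 0.27141 + 0.019356 + 0.2261 + 0.23347 + 0.029 = 6.1562 m²·K/W
Q = A·ΔT/R = 211.3 × (18.81 − (-10.69)) / 6.1562 = 1012.5 W

1013 W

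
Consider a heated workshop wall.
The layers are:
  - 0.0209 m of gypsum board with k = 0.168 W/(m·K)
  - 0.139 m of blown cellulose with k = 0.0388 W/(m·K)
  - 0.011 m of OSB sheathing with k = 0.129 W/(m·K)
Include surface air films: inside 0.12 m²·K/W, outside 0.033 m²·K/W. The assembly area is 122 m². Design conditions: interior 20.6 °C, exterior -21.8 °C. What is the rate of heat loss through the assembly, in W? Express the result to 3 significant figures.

1310 W

0.0209/0.168 = 0.1244
0.139/0.0388 = 3.582
0.011/0.129 = 0.08527
R_total = 0.12 + 0.1244 + 3.582 + 0.08527 + 0.033 = 3.945 m²·K/W
Q = A·ΔT/R = 122 × (20.6 − (-21.8)) / 3.945 = 1311 W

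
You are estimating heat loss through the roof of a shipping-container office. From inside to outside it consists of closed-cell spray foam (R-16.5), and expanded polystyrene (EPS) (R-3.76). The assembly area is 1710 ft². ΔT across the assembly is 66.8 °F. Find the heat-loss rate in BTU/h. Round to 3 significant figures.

R_total = 16.5 + 3.76 = 20.26 ft²·°F·h/BTU
Q = A·ΔT/R = 1710 × 66.8 / 20.26 = 5638 BTU/h

5640 BTU/h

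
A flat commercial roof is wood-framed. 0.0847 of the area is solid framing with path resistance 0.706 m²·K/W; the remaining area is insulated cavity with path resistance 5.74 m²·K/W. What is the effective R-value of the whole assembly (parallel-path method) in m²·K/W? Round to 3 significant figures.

U_eff = 0.9153/5.74 + 0.0847/0.706 = 0.1595 + 0.12 = 0.2794
R_eff = 1/U_eff = 3.579 m²·K/W

3.58 m²·K/W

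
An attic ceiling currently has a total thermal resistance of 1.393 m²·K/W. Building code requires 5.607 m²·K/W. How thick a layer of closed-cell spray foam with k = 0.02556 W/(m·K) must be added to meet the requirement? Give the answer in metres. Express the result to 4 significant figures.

ΔR = 5.607 − 1.393 = 4.214 m²·K/W
L = ΔR × k = 4.214 × 0.02556 = 0.10771 m

0.1077 m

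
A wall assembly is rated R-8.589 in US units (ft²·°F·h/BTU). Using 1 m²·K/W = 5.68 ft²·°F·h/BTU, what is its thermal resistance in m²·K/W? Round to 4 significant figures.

1.512 m²·K/W

R_SI = 8.589/5.68 = 1.5121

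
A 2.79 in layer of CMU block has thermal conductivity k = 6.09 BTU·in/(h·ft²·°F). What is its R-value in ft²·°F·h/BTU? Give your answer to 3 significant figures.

R = L/k = 2.79/6.09 = 0.4581 ft²·°F·h/BTU

0.458 ft²·°F·h/BTU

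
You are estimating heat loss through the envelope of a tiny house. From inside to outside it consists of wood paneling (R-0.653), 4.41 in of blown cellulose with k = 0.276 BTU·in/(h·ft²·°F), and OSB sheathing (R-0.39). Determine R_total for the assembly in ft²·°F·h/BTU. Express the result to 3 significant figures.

17.0 ft²·°F·h/BTU

4.41/0.276 = 15.98
R_total = 0.653 + 15.98 + 0.39 = 17.02 ft²·°F·h/BTU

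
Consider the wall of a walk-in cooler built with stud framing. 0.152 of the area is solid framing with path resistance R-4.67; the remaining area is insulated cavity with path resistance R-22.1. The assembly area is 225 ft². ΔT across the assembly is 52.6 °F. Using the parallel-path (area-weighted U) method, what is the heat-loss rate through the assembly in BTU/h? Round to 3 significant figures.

U_eff = 0.848/22.1 + 0.152/4.67 = 0.03837 + 0.03255 = 0.07092
R_eff = 1/U_eff = 14.1 ft²·°F·h/BTU
Q = 225 × 52.6 / 14.1 = 839.3 BTU/h

839 BTU/h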